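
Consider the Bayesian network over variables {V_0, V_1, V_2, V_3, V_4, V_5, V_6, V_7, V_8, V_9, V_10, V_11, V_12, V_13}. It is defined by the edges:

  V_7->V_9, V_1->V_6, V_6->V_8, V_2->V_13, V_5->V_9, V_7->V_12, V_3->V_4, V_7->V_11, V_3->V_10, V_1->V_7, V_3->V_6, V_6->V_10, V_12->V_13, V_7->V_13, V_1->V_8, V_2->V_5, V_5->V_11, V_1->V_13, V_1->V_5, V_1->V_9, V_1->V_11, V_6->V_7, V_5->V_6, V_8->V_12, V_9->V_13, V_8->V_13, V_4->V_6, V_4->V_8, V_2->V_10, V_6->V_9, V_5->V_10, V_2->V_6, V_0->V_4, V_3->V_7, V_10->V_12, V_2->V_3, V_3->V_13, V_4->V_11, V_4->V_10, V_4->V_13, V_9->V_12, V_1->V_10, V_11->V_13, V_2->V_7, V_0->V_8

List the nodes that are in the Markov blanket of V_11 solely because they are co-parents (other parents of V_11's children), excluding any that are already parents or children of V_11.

{V_2, V_3, V_8, V_9, V_12}

Children of V_11: V_13.
  parents(V_13) \ {V_11} = {V_1, V_2, V_3, V_4, V_7, V_8, V_9, V_12}.
Excluding nodes already adjacent to V_11 (V_1, V_4, V_5, V_7, V_13), the co-parent-only contribution is {V_2, V_3, V_8, V_9, V_12}.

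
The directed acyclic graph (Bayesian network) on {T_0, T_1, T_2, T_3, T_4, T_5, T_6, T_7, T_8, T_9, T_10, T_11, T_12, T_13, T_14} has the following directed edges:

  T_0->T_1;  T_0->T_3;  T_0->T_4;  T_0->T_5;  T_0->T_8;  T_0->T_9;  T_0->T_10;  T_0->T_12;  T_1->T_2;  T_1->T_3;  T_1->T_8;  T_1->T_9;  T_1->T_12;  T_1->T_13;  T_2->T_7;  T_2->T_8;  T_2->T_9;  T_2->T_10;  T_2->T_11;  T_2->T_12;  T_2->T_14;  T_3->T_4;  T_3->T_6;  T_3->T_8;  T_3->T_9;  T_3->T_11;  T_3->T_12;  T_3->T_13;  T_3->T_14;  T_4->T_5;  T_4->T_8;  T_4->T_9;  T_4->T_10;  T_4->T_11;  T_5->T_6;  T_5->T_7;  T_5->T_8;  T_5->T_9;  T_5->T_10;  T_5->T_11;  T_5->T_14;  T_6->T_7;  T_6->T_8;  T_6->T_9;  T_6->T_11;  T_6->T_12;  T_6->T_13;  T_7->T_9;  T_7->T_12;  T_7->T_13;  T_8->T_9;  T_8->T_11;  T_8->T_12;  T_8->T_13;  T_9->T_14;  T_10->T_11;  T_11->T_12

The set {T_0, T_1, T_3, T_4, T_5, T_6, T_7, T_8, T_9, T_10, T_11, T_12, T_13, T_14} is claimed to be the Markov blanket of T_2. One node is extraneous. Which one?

Ch(T_2) = {T_7, T_8, T_9, T_10, T_11, T_12, T_14}.
Pa(T_2) = {T_1}.
For each child, the remaining parents (spouses of T_2):
  parents(T_7) \ {T_2} = {T_5, T_6}.
  T_8's other parents are T_0, T_1, T_3, T_4, T_5, T_6.
  T_9 also has parents T_0, T_1, T_3, T_4, T_5, T_6, T_7, T_8.
  T_10's other parents are T_0, T_4, T_5.
  T_11 also has parents T_3, T_4, T_5, T_6, T_8, T_10.
  parents(T_12) \ {T_2} = {T_0, T_1, T_3, T_6, T_7, T_8, T_11}.
  T_14's other parents are T_3, T_5, T_9.
MB(T_2) = {T_0, T_1, T_3, T_4, T_5, T_6, T_7, T_8, T_9, T_10, T_11, T_12, T_14}.
T_13 is neither a parent, child, nor co-parent of T_2, so it does not belong.

T_13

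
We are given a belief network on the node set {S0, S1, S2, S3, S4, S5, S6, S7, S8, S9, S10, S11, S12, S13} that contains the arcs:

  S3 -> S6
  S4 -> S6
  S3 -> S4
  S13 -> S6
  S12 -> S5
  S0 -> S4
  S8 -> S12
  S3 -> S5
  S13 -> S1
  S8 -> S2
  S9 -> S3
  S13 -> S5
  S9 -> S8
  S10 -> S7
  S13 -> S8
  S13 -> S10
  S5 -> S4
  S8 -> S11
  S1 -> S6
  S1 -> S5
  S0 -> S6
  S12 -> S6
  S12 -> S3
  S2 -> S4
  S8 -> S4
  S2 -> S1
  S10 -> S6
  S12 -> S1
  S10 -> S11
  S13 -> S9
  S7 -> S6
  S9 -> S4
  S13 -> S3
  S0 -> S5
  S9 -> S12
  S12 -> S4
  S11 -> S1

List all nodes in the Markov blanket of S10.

S10's children: S6, S7, S11.
Parents of S10: S13.
Co-parents of S10 (other parents of its children):
  parents(S11) \ {S10} = {S8}.
  S7: no additional parents.
  parents(S6) \ {S10} = {S0, S1, S3, S4, S7, S12, S13}.
So the Markov blanket of S10 is {S0, S1, S3, S4, S6, S7, S8, S11, S12, S13}.

{S0, S1, S3, S4, S6, S7, S8, S11, S12, S13}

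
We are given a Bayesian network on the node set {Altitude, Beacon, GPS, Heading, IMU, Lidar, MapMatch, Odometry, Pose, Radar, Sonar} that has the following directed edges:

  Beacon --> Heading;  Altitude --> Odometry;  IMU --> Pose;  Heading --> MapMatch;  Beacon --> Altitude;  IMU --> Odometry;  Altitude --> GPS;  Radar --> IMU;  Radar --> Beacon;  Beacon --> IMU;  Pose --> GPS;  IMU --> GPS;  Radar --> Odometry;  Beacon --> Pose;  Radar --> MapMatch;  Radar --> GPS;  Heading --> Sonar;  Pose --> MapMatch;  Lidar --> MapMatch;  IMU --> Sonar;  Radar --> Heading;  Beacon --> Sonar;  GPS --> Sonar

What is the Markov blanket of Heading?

{Beacon, GPS, IMU, Lidar, MapMatch, Pose, Radar, Sonar}

By definition, MB(Heading) is built from Heading's parents, Heading's children, and the co-parents of Heading.
Ch(Heading) = {MapMatch, Sonar}.
Heading has parents Beacon, Radar.
For each child, the remaining parents (spouses of Heading):
  MapMatch's other parents are Lidar, Pose, Radar.
  Sonar's other parents are Beacon, GPS, IMU.
Union: {Beacon, Radar} ∪ {MapMatch, Sonar} ∪ {Beacon, GPS, IMU, Lidar, Pose, Radar} = {Beacon, GPS, IMU, Lidar, MapMatch, Pose, Radar, Sonar}.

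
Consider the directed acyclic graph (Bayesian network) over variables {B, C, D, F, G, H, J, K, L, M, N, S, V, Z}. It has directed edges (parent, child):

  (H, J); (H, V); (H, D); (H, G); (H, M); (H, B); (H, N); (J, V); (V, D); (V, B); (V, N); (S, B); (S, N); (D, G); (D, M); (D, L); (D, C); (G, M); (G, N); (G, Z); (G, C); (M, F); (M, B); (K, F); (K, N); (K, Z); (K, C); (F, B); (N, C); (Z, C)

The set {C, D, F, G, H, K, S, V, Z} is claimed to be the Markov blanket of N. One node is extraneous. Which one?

Recall MB(v) = parents ∪ children ∪ spouses, where spouses are the other parents of v's children.
N's parents: G, H, K, S, V.
N has child C.
For each child, the remaining parents (spouses of N):
  parents(C) \ {N} = {D, G, K, Z}.
MB(N) = {C, D, G, H, K, S, V, Z}.
F is neither a parent, child, nor co-parent of N, so it does not belong.

F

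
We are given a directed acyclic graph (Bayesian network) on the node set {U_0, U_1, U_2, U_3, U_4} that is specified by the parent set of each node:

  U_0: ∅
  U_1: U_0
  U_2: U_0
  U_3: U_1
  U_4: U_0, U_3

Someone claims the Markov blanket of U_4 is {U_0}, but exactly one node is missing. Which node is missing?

Ch(U_4) = {}.
Parents of U_4: U_0, U_3.
With no children, U_4 has no spouses; the co-parent set is empty.
MB(U_4) = {U_0, U_3}.
Comparing with the claimed set, U_3 is missing.

U_3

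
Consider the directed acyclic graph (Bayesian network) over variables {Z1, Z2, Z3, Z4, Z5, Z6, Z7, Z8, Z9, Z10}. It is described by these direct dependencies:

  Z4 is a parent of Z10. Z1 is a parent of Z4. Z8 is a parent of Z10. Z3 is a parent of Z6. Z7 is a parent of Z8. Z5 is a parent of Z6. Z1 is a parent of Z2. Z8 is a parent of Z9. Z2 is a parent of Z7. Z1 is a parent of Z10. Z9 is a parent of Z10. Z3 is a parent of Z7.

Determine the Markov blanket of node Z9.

A node's Markov blanket = Pa ∪ Ch ∪ (parents of Ch other than the node itself).
Z9's children: Z10.
Parents of Z9: Z8.
Other parents of Z9's children:
  Z10: Z1, Z4, Z8
Taking the union gives {Z1, Z4, Z8, Z10}.

{Z1, Z4, Z8, Z10}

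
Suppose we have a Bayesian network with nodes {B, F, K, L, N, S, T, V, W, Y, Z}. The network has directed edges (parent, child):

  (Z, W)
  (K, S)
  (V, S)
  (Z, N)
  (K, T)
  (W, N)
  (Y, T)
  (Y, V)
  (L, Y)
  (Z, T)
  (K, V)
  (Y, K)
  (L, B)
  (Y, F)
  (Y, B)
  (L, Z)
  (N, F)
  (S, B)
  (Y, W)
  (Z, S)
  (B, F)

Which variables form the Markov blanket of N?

Ch(N) = {F}.
Parents of N: W, Z.
For each child, the remaining parents (spouses of N):
  F: B, Y
Union: {W, Z} ∪ {F} ∪ {B, Y} = {B, F, W, Y, Z}.

{B, F, W, Y, Z}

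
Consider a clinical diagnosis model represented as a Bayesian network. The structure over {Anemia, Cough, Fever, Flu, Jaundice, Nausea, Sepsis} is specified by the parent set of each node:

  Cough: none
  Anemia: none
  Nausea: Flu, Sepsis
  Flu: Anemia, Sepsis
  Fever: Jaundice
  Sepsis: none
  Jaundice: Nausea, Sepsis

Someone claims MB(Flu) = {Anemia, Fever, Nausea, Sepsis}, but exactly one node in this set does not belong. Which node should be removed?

Flu has parents Anemia, Sepsis.
Ch(Flu) = {Nausea}.
Other parents of Flu's children:
  Nausea: Sepsis
MB(Flu) = {Anemia, Nausea, Sepsis}.
Fever is neither a parent, child, nor co-parent of Flu, so it does not belong.

Fever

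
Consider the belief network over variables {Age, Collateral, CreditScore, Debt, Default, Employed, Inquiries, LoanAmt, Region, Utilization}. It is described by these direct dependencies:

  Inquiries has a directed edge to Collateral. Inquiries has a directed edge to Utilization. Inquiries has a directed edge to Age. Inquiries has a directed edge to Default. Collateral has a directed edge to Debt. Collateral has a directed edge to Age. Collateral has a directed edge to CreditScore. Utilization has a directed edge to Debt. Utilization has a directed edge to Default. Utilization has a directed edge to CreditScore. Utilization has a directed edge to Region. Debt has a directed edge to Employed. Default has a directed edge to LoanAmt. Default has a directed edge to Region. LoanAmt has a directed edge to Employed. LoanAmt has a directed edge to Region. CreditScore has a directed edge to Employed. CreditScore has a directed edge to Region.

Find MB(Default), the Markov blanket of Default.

By definition, MB(Default) is built from Default's parents, Default's children, and the co-parents of Default.
Default's parents: Inquiries, Utilization.
Children of Default: LoanAmt, Region.
Other parents of Default's children:
  LoanAmt has no other parent.
  Region's other parents are CreditScore, LoanAmt, Utilization.
Taking the union gives {CreditScore, Inquiries, LoanAmt, Region, Utilization}.

{CreditScore, Inquiries, LoanAmt, Region, Utilization}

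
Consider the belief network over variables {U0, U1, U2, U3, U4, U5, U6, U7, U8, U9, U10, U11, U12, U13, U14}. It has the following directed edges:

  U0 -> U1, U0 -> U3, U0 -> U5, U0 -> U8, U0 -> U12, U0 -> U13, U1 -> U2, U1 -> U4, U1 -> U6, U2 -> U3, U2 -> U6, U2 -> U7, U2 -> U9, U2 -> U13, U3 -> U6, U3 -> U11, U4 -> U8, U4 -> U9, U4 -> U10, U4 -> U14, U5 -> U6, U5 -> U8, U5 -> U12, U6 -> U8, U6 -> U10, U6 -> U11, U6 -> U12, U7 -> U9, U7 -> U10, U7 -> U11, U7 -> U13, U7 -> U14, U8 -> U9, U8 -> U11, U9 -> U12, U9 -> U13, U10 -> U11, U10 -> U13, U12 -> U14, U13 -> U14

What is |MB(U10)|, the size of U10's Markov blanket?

10

Pa(U10) = {U4, U6, U7}.
Ch(U10) = {U11, U13}.
Other parents of U10's children:
  parents(U11) \ {U10} = {U3, U6, U7, U8}.
  U13 also has parents U0, U2, U7, U9.
MB(U10) = {U0, U2, U3, U4, U6, U7, U8, U9, U11, U13}, which has 10 nodes.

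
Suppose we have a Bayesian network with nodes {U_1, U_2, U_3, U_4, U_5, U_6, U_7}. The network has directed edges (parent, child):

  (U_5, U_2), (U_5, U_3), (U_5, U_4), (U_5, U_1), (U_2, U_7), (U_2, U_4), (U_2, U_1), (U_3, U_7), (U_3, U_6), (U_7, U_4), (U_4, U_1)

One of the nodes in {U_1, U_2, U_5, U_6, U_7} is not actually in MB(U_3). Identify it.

Children of U_3: U_6, U_7.
U_3 has parent U_5.
Co-parents of U_3 (other parents of its children):
  parents(U_7) \ {U_3} = {U_2}.
  U_6: no additional parents.
MB(U_3) = {U_2, U_5, U_6, U_7}.
U_1 is neither a parent, child, nor co-parent of U_3, so it does not belong.

U_1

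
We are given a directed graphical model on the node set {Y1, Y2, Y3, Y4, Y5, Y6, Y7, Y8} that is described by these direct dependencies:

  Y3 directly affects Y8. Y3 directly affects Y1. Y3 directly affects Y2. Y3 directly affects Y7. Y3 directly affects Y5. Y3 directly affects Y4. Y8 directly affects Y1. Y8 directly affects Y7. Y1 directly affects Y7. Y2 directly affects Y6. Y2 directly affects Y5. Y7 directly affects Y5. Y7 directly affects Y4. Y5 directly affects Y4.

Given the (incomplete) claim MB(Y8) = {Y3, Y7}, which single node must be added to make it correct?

Y8 has parent Y3.
Ch(Y8) = {Y1, Y7}.
For each child, the remaining parents (spouses of Y8):
  Y1: Y3
  Y7: Y1, Y3
MB(Y8) = {Y1, Y3, Y7}.
Comparing with the claimed set, Y1 is missing.

Y1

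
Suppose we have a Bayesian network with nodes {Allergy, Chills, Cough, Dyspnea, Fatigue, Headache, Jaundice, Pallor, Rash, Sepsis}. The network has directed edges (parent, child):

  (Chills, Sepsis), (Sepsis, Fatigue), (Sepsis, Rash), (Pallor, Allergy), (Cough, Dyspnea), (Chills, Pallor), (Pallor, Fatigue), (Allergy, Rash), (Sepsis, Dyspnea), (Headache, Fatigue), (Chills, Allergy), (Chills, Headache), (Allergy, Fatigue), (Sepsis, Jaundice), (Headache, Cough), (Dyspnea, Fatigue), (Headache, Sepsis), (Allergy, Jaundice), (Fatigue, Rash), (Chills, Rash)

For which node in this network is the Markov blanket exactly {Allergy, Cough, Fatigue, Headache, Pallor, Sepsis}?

Dyspnea

The target node must have every member of {Allergy, Cough, Fatigue, Headache, Pallor, Sepsis} as a parent, child, or co-parent, and no others.
Parents of Dyspnea: Cough, Sepsis; children: Fatigue; co-parents: Allergy, Headache, Pallor, Sepsis.
These exactly cover the given set, so the node is Dyspnea.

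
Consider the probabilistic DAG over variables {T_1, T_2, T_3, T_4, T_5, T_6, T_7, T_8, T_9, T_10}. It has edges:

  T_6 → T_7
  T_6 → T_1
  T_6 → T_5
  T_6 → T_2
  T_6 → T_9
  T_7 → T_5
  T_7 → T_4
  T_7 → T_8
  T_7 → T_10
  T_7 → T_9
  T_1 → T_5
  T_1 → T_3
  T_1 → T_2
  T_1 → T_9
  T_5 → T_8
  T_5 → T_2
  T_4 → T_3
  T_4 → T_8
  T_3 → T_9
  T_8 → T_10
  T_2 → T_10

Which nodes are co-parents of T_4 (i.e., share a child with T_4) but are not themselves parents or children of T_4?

{T_1, T_5}

Children of T_4: T_3, T_8.
  parents(T_3) \ {T_4} = {T_1}.
  T_8 also has parents T_5, T_7.
Excluding nodes already adjacent to T_4 (T_3, T_7, T_8), the co-parent-only contribution is {T_1, T_5}.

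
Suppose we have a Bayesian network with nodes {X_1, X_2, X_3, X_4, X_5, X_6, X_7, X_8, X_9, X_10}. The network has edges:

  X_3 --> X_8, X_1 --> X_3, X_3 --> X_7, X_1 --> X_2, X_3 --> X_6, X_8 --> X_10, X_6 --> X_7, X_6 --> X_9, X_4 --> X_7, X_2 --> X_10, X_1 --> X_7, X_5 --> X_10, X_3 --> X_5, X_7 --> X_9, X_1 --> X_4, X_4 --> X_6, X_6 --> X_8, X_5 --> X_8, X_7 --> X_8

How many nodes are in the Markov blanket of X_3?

6

The Markov blanket of a node is its parents, its children, and the other parents of its children.
X_3's children: X_5, X_6, X_7, X_8.
Parents of X_3: X_1.
Co-parents of X_3 (other parents of its children):
  X_5: —
  X_6: X_4
  X_7: X_1, X_4, X_6
  X_8: X_5, X_6, X_7
MB(X_3) = {X_1, X_4, X_5, X_6, X_7, X_8}, which has 6 nodes.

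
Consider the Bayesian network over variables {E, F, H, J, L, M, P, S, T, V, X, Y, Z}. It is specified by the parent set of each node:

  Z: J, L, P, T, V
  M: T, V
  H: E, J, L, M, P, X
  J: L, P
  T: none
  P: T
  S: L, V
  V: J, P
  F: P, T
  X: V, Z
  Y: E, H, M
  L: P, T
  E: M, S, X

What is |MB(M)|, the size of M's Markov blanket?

10

Parents of M: T, V.
Ch(M) = {E, H, Y}.
For each child, the remaining parents (spouses of M):
  parents(E) \ {M} = {S, X}.
  H's other parents are E, J, L, P, X.
  Y's other parents are E, H.
MB(M) = {E, H, J, L, P, S, T, V, X, Y}, which has 10 nodes.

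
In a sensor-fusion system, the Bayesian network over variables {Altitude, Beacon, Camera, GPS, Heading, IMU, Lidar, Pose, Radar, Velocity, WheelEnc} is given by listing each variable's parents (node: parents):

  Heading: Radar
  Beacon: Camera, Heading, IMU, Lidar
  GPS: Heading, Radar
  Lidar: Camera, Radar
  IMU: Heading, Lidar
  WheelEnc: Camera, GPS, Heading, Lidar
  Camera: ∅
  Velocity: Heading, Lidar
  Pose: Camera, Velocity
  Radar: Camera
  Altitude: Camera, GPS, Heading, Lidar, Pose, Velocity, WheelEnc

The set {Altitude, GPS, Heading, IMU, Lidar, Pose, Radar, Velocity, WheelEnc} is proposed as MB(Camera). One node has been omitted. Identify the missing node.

Ch(Camera) = {Altitude, Beacon, Lidar, Pose, Radar, WheelEnc}.
Camera's parents: none.
Parents of each child, excluding Camera:
  Radar has no other parent.
  parents(Lidar) \ {Camera} = {Radar}.
  Beacon's other parents are Heading, IMU, Lidar.
  WheelEnc also has parents GPS, Heading, Lidar.
  Pose also has parent Velocity.
  parents(Altitude) \ {Camera} = {GPS, Heading, Lidar, Pose, Velocity, WheelEnc}.
MB(Camera) = {Altitude, Beacon, GPS, Heading, IMU, Lidar, Pose, Radar, Velocity, WheelEnc}.
Comparing with the claimed set, Beacon is missing.

Beacon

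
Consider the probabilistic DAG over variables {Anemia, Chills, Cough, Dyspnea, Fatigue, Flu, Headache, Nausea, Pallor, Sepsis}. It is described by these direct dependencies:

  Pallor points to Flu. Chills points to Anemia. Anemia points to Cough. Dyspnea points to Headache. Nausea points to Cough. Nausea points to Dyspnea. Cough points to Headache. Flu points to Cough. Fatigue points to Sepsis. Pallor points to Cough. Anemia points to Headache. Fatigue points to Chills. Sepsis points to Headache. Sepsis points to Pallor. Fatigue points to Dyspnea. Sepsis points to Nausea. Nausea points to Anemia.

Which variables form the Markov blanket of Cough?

Ch(Cough) = {Headache}.
Cough's parents: Anemia, Flu, Nausea, Pallor.
Other parents of Cough's children:
  Headache's other parents are Anemia, Dyspnea, Sepsis.
So the Markov blanket of Cough is {Anemia, Dyspnea, Flu, Headache, Nausea, Pallor, Sepsis}.

{Anemia, Dyspnea, Flu, Headache, Nausea, Pallor, Sepsis}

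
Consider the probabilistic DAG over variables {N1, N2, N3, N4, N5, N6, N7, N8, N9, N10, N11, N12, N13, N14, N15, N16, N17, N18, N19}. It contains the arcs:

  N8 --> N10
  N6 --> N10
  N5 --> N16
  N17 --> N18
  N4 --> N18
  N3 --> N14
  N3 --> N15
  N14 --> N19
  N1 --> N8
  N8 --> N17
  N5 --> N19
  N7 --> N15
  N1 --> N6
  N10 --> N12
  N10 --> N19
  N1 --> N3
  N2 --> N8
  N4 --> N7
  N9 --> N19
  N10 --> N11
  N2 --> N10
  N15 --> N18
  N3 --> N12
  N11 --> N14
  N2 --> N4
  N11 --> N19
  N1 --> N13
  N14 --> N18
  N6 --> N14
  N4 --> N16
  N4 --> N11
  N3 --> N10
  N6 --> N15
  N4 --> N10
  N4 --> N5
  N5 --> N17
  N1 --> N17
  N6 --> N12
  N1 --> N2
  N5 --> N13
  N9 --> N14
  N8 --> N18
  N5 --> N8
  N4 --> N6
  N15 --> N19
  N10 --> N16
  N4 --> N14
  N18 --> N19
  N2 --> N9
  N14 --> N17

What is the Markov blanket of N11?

A node's Markov blanket = Pa ∪ Ch ∪ (parents of Ch other than the node itself).
Pa(N11) = {N4, N10}.
N11 has children N14, N19.
Co-parents of N11 (other parents of its children):
  N14 also has parents N3, N4, N6, N9.
  N19's other parents are N5, N9, N10, N14, N15, N18.
Taking the union gives {N3, N4, N5, N6, N9, N10, N14, N15, N18, N19}.

{N3, N4, N5, N6, N9, N10, N14, N15, N18, N19}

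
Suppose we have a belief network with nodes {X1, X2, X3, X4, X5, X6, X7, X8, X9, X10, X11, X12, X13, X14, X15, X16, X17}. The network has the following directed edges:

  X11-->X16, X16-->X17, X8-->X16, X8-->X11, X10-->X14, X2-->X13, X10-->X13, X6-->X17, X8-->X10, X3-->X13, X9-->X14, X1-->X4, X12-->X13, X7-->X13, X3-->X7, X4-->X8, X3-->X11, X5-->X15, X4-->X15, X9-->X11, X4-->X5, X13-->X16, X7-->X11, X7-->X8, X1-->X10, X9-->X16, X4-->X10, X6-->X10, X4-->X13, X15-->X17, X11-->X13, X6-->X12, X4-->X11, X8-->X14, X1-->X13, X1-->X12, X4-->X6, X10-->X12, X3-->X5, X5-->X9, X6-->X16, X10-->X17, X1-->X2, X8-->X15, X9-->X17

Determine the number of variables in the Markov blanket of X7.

10

The Markov blanket of a node is its parents, its children, and the other parents of its children.
X7 has parent X3.
Children of X7: X8, X11, X13.
For each child, the remaining parents (spouses of X7):
  X8 also has parent X4.
  parents(X11) \ {X7} = {X3, X4, X8, X9}.
  parents(X13) \ {X7} = {X1, X2, X3, X4, X10, X11, X12}.
MB(X7) = {X1, X2, X3, X4, X8, X9, X10, X11, X12, X13}, which has 10 nodes.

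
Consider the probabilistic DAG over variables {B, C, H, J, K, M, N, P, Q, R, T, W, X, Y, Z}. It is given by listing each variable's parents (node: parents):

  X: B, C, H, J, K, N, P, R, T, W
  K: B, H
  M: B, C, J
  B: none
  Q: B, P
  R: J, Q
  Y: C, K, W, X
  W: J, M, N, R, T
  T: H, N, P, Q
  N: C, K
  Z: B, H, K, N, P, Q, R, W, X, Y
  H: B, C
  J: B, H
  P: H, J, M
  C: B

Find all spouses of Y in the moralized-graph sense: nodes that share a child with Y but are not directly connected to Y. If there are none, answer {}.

Children of Y: Z.
  Z: B, H, K, N, P, Q, R, W, X
Excluding nodes already adjacent to Y (C, K, W, X, Z), the co-parent-only contribution is {B, H, N, P, Q, R}.

{B, H, N, P, Q, R}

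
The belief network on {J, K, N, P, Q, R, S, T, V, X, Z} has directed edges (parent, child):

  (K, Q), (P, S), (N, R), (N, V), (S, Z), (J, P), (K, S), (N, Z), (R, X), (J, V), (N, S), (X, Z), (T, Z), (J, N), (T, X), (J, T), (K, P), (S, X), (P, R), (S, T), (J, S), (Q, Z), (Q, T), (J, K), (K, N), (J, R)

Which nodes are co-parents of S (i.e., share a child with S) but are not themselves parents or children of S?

{Q, R}

Children of S: T, X, Z.
  parents(T) \ {S} = {J, Q}.
  X's other parents are R, T.
  Z's other parents are N, Q, T, X.
Excluding nodes already adjacent to S (J, K, N, P, T, X, Z), the co-parent-only contribution is {Q, R}.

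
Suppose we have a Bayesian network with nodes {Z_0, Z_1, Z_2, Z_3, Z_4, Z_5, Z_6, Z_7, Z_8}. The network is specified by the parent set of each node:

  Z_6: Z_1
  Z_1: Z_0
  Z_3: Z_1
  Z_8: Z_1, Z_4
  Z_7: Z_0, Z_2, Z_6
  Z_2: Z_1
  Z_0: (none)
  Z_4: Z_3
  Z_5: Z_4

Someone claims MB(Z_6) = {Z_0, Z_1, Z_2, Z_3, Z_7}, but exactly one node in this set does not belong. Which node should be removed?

The Markov blanket of a node is its parents, its children, and the other parents of its children.
Z_6 has parent Z_1.
Ch(Z_6) = {Z_7}.
For each child, the remaining parents (spouses of Z_6):
  Z_7 also has parents Z_0, Z_2.
MB(Z_6) = {Z_0, Z_1, Z_2, Z_7}.
Z_3 is neither a parent, child, nor co-parent of Z_6, so it does not belong.

Z_3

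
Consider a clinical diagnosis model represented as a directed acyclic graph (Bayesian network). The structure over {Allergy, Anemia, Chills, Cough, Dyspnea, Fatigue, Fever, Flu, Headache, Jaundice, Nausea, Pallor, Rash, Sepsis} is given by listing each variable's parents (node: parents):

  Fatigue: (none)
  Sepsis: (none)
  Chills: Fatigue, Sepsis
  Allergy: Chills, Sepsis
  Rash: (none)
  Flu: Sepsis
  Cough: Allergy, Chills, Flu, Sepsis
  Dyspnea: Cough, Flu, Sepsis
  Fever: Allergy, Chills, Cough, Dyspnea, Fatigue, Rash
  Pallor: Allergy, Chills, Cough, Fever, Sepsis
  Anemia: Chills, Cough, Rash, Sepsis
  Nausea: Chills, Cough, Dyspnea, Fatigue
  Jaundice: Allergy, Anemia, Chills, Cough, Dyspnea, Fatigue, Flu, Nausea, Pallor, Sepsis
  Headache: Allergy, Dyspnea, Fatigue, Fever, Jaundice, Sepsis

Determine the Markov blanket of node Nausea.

Parents of Nausea: Chills, Cough, Dyspnea, Fatigue.
Children of Nausea: Jaundice.
Co-parents of Nausea (other parents of its children):
  Jaundice also has parents Allergy, Anemia, Chills, Cough, Dyspnea, Fatigue, Flu, Pallor, Sepsis.
Union: {Chills, Cough, Dyspnea, Fatigue} ∪ {Jaundice} ∪ {Allergy, Anemia, Chills, Cough, Dyspnea, Fatigue, Flu, Pallor, Sepsis} = {Allergy, Anemia, Chills, Cough, Dyspnea, Fatigue, Flu, Jaundice, Pallor, Sepsis}.

{Allergy, Anemia, Chills, Cough, Dyspnea, Fatigue, Flu, Jaundice, Pallor, Sepsis}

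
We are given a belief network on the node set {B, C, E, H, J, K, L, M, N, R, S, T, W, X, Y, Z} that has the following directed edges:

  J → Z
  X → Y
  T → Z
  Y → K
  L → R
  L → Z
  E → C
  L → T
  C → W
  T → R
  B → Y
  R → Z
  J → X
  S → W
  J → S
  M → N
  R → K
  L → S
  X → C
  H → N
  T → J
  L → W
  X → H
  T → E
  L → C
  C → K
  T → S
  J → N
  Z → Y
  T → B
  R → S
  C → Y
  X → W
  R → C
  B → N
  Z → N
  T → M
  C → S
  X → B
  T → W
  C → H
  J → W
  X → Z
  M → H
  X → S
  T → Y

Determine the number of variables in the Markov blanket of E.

The Markov blanket of a node is its parents, its children, and the other parents of its children.
E has parent T.
E has child C.
Co-parents of E (other parents of its children):
  C also has parents L, R, X.
MB(E) = {C, L, R, T, X}, which has 5 nodes.

5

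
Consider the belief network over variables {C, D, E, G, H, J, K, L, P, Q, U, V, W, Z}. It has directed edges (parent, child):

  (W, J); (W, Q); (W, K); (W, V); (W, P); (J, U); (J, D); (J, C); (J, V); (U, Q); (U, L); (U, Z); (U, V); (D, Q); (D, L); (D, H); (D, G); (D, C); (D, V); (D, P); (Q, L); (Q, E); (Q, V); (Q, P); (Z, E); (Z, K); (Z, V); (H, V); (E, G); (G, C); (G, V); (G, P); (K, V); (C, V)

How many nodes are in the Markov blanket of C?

C has parents D, G, J.
C's children: V.
Parents of each child, excluding C:
  V: D, G, H, J, K, Q, U, W, Z
MB(C) = {D, G, H, J, K, Q, U, V, W, Z}, which has 10 nodes.

10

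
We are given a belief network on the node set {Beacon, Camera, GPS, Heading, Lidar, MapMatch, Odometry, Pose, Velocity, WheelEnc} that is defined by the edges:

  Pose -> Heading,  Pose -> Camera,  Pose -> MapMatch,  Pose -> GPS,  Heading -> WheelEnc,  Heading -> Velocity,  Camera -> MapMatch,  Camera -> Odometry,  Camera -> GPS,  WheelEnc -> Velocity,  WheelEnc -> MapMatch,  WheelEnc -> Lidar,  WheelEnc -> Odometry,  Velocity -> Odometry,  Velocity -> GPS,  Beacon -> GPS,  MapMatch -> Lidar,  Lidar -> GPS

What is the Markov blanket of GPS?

The Markov blanket of a node is its parents, its children, and the other parents of its children.
Pa(GPS) = {Beacon, Camera, Lidar, Pose, Velocity}.
GPS's children: none.
With no children, GPS has no spouses; the co-parent set is empty.
MB(GPS) = {Beacon, Camera, Lidar, Pose, Velocity}.

{Beacon, Camera, Lidar, Pose, Velocity}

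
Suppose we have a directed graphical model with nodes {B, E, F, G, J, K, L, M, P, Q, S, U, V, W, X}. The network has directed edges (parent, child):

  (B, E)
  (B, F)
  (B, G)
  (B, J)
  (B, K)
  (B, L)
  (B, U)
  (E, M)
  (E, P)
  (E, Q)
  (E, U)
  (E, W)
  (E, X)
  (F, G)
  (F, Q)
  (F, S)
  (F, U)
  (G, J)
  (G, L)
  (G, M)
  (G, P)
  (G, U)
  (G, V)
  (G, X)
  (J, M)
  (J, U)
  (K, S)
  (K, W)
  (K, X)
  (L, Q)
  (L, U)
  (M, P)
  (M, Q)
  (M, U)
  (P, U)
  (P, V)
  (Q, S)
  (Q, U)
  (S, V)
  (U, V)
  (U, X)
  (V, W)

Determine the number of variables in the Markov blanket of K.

10

Ch(K) = {S, W, X}.
K has parent B.
Other parents of K's children:
  parents(S) \ {K} = {F, Q}.
  W's other parents are E, V.
  parents(X) \ {K} = {E, G, U}.
MB(K) = {B, E, F, G, Q, S, U, V, W, X}, which has 10 nodes.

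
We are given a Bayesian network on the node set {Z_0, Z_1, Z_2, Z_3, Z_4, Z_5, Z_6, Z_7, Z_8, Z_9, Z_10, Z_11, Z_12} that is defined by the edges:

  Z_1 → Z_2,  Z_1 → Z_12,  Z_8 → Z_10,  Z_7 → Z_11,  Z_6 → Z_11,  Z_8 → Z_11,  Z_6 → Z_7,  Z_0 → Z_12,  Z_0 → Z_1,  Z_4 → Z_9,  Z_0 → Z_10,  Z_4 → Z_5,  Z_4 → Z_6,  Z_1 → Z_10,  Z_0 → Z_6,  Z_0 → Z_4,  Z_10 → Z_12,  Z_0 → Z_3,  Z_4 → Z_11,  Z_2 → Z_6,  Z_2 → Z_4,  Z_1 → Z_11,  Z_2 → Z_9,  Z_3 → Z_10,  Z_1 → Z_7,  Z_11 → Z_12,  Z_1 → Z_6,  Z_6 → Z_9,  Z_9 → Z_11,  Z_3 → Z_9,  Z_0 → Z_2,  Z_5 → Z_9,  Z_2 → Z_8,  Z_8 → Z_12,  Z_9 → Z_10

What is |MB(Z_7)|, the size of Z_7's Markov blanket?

Recall MB(v) = parents ∪ children ∪ spouses, where spouses are the other parents of v's children.
Children of Z_7: Z_11.
Parents of Z_7: Z_1, Z_6.
For each child, the remaining parents (spouses of Z_7):
  Z_11's other parents are Z_1, Z_4, Z_6, Z_8, Z_9.
MB(Z_7) = {Z_1, Z_4, Z_6, Z_8, Z_9, Z_11}, which has 6 nodes.

6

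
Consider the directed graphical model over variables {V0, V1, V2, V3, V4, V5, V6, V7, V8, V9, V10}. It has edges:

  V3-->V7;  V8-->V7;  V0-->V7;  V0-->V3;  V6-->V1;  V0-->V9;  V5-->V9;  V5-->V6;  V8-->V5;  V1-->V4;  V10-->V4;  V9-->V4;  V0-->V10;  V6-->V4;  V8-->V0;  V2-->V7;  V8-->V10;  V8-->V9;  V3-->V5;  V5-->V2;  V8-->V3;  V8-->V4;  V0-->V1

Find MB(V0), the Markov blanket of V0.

{V1, V2, V3, V5, V6, V7, V8, V9, V10}

A node's Markov blanket = Pa ∪ Ch ∪ (parents of Ch other than the node itself).
Pa(V0) = {V8}.
V0 has children V1, V3, V7, V9, V10.
Other parents of V0's children:
  parents(V3) \ {V0} = {V8}.
  parents(V10) \ {V0} = {V8}.
  V9's other parents are V5, V8.
  V1's other parent is V6.
  V7 also has parents V2, V3, V8.
Union: {V8} ∪ {V1, V3, V7, V9, V10} ∪ {V2, V3, V5, V6, V8} = {V1, V2, V3, V5, V6, V7, V8, V9, V10}.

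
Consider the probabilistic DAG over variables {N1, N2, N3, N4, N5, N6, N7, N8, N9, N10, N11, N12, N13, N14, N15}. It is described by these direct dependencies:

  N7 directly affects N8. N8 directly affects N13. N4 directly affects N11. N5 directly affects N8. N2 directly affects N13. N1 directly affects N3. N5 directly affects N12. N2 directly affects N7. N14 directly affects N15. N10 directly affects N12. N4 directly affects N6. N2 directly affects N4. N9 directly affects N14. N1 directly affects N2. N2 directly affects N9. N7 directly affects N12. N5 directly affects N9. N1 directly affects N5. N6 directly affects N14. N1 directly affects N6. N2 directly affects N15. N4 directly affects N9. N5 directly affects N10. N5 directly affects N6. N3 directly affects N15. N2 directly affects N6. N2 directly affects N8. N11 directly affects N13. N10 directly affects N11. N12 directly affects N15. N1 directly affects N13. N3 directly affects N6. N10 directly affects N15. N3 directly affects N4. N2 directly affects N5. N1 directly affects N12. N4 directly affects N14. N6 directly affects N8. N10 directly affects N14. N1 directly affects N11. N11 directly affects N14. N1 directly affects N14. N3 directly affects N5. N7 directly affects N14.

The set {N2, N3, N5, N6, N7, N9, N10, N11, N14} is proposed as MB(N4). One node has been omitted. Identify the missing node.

N4 has parents N2, N3.
Ch(N4) = {N6, N9, N11, N14}.
Other parents of N4's children:
  N6's other parents are N1, N2, N3, N5.
  N9's other parents are N2, N5.
  N11 also has parents N1, N10.
  parents(N14) \ {N4} = {N1, N6, N7, N9, N10, N11}.
MB(N4) = {N1, N2, N3, N5, N6, N7, N9, N10, N11, N14}.
Comparing with the claimed set, N1 is missing.

N1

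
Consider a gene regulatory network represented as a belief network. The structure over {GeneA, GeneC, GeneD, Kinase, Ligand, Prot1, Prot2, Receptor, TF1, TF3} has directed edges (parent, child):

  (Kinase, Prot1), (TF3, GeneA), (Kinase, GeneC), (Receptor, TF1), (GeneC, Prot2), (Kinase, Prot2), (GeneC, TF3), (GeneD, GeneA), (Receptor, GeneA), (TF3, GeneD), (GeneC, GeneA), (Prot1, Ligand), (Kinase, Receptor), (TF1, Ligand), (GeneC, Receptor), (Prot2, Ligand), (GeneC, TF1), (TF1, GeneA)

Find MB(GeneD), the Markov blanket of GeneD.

Parents of GeneD: TF3.
Children of GeneD: GeneA.
Co-parents of GeneD (other parents of its children):
  GeneA's other parents are GeneC, Receptor, TF1, TF3.
Taking the union gives {GeneA, GeneC, Receptor, TF1, TF3}.

{GeneA, GeneC, Receptor, TF1, TF3}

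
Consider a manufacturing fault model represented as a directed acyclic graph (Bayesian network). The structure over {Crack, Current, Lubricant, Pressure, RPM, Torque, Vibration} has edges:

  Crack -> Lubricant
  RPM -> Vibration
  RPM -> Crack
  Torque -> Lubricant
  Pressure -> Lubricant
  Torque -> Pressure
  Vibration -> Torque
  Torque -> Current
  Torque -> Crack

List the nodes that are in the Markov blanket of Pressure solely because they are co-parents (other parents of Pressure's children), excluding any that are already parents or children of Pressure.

Children of Pressure: Lubricant.
  Lubricant also has parents Crack, Torque.
Excluding nodes already adjacent to Pressure (Lubricant, Torque), the co-parent-only contribution is {Crack}.

{Crack}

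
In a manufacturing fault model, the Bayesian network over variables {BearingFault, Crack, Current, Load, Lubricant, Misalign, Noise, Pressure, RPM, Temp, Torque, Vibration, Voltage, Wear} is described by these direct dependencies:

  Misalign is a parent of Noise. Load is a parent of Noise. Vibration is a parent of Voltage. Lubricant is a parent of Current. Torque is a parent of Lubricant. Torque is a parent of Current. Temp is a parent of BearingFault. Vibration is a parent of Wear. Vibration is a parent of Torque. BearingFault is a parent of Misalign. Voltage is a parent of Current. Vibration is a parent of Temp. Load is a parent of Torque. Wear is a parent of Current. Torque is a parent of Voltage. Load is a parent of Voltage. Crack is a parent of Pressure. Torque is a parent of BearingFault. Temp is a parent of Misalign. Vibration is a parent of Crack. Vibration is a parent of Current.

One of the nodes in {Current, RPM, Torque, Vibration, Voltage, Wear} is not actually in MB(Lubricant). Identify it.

RPM

A node's Markov blanket = Pa ∪ Ch ∪ (parents of Ch other than the node itself).
Children of Lubricant: Current.
Lubricant has parent Torque.
For each child, the remaining parents (spouses of Lubricant):
  Current: Torque, Vibration, Voltage, Wear
MB(Lubricant) = {Current, Torque, Vibration, Voltage, Wear}.
RPM is neither a parent, child, nor co-parent of Lubricant, so it does not belong.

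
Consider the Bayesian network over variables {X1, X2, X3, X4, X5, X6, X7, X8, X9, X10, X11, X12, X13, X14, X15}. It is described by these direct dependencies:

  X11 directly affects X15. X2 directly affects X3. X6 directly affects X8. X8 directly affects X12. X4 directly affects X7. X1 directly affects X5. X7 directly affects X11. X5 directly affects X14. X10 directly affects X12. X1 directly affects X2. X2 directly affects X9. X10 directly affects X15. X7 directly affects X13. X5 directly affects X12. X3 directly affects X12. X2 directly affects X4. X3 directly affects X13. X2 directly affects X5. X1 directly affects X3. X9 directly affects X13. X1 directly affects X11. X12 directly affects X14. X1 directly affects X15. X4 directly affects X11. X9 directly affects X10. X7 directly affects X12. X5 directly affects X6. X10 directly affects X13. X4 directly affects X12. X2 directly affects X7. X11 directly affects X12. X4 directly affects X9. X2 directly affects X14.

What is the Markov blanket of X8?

{X3, X4, X5, X6, X7, X10, X11, X12}

Recall MB(v) = parents ∪ children ∪ spouses, where spouses are the other parents of v's children.
X8 has child X12.
X8's parents: X6.
Co-parents of X8 (other parents of its children):
  parents(X12) \ {X8} = {X3, X4, X5, X7, X10, X11}.
Taking the union gives {X3, X4, X5, X6, X7, X10, X11, X12}.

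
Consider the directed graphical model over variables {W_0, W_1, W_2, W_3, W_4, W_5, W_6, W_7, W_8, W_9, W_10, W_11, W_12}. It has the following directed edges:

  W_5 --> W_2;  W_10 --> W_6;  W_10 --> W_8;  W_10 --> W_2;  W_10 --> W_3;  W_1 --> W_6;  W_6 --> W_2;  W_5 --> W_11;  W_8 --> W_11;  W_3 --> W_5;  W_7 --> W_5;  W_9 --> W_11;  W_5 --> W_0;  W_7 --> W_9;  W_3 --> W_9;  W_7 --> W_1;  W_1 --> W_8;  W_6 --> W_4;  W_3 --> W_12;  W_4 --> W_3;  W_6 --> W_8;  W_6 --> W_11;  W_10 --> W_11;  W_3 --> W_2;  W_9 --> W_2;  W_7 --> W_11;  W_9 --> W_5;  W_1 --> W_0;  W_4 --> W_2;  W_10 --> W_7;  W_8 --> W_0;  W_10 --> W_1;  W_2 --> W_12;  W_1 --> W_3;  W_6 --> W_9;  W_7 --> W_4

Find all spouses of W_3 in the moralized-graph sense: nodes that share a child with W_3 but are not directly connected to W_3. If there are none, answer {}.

Children of W_3: W_2, W_5, W_9, W_12.
  W_9's other parents are W_6, W_7.
  W_5's other parents are W_7, W_9.
  parents(W_2) \ {W_3} = {W_4, W_5, W_6, W_9, W_10}.
  W_12 also has parent W_2.
Excluding nodes already adjacent to W_3 (W_1, W_2, W_4, W_5, W_9, W_10, W_12), the co-parent-only contribution is {W_6, W_7}.

{W_6, W_7}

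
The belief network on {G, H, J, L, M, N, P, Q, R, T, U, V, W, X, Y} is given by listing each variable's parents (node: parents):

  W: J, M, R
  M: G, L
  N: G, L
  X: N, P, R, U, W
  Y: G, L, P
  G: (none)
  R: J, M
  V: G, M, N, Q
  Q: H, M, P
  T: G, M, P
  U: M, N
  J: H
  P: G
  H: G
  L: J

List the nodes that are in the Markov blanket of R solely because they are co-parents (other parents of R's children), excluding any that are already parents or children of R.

Children of R: W, X.
  parents(W) \ {R} = {J, M}.
  X's other parents are N, P, U, W.
Excluding nodes already adjacent to R (J, M, W, X), the co-parent-only contribution is {N, P, U}.

{N, P, U}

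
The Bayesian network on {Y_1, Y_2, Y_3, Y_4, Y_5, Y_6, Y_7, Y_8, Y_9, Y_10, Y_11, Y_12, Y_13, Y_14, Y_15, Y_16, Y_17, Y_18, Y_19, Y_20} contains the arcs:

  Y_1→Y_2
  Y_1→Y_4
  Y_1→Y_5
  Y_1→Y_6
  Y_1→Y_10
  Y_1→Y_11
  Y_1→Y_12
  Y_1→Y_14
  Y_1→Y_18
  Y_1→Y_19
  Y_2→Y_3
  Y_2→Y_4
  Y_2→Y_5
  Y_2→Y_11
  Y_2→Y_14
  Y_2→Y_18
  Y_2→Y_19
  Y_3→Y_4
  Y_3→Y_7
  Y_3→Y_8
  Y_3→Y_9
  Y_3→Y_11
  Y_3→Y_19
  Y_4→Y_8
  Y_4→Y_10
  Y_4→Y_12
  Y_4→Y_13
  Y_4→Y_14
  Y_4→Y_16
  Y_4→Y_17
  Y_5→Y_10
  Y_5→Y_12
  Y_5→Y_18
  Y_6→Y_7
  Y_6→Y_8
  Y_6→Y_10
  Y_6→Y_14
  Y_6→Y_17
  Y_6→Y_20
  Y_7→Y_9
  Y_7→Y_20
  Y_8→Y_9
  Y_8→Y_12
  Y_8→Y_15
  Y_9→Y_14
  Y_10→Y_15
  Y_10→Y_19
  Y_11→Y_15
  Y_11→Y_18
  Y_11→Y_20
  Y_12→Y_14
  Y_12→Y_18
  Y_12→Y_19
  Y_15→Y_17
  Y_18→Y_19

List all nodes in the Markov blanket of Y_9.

Y_9's parents: Y_3, Y_7, Y_8.
Y_9's children: Y_14.
Co-parents of Y_9 (other parents of its children):
  Y_14 also has parents Y_1, Y_2, Y_4, Y_6, Y_12.
So the Markov blanket of Y_9 is {Y_1, Y_2, Y_3, Y_4, Y_6, Y_7, Y_8, Y_12, Y_14}.

{Y_1, Y_2, Y_3, Y_4, Y_6, Y_7, Y_8, Y_12, Y_14}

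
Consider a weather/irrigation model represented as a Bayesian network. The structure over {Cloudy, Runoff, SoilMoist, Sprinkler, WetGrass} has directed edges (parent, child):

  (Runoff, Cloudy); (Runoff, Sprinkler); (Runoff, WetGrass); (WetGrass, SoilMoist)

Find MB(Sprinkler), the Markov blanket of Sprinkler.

{Runoff}

Children of Sprinkler: none.
Sprinkler has parent Runoff.
With no children, Sprinkler has no spouses; the co-parent set is empty.
MB(Sprinkler) = {Runoff}.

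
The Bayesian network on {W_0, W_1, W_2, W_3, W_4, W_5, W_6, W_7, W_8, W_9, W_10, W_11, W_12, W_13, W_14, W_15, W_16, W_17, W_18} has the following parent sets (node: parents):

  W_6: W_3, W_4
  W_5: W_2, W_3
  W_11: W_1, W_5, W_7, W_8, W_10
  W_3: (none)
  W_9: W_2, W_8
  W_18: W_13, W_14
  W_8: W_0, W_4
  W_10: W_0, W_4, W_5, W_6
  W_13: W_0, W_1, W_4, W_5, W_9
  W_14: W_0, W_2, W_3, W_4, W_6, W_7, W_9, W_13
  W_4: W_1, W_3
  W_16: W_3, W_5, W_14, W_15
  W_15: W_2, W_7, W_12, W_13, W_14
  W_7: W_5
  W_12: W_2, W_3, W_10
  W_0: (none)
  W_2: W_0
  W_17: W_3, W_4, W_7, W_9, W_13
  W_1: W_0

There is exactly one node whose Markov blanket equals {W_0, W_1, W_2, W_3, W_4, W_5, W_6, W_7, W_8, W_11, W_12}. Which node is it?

W_10

The target node must have every member of {W_0, W_1, W_2, W_3, W_4, W_5, W_6, W_7, W_8, W_11, W_12} as a parent, child, or co-parent, and no others.
Parents of W_10: W_0, W_4, W_5, W_6; children: W_11, W_12; co-parents: W_1, W_2, W_3, W_5, W_7, W_8.
These exactly cover the given set, so the node is W_10.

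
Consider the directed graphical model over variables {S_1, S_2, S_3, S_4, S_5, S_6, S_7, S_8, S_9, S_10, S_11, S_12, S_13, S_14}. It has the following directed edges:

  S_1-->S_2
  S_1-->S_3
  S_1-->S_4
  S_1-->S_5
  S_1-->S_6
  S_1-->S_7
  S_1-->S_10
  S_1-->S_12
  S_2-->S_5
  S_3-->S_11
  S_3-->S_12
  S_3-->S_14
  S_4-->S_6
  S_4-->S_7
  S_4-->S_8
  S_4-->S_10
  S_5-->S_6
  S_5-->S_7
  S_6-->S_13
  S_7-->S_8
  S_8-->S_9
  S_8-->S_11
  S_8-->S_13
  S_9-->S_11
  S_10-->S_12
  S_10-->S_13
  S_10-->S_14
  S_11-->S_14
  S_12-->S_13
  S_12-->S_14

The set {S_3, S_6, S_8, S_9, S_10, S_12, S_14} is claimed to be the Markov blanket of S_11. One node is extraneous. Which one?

S_6

A node's Markov blanket = Pa ∪ Ch ∪ (parents of Ch other than the node itself).
Ch(S_11) = {S_14}.
Pa(S_11) = {S_3, S_8, S_9}.
Co-parents of S_11 (other parents of its children):
  S_14's other parents are S_3, S_10, S_12.
MB(S_11) = {S_3, S_8, S_9, S_10, S_12, S_14}.
S_6 is neither a parent, child, nor co-parent of S_11, so it does not belong.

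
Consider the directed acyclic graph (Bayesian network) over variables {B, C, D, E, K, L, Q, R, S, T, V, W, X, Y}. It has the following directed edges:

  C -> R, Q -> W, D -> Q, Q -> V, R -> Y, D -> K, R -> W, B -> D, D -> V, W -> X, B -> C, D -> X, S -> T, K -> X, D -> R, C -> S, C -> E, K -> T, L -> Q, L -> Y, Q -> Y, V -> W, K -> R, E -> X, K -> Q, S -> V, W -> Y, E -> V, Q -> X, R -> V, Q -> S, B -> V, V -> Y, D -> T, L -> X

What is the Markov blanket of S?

{B, C, D, E, K, Q, R, T, V}

S's parents: C, Q.
Ch(S) = {T, V}.
For each child, the remaining parents (spouses of S):
  T's other parents are D, K.
  parents(V) \ {S} = {B, D, E, Q, R}.
MB(S) = {B, C, D, E, K, Q, R, T, V}.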